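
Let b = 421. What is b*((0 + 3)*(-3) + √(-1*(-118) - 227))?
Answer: -3789 + 421*I*√109 ≈ -3789.0 + 4395.4*I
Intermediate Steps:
b*((0 + 3)*(-3) + √(-1*(-118) - 227)) = 421*((0 + 3)*(-3) + √(-1*(-118) - 227)) = 421*(3*(-3) + √(118 - 227)) = 421*(-9 + √(-109)) = 421*(-9 + I*√109) = -3789 + 421*I*√109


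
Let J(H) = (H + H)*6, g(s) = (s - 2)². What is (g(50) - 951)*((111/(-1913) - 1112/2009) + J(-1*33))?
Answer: -50300718171/93737 ≈ -5.3662e+5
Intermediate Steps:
g(s) = (-2 + s)²
J(H) = 12*H (J(H) = (2*H)*6 = 12*H)
(g(50) - 951)*((111/(-1913) - 1112/2009) + J(-1*33)) = ((-2 + 50)² - 951)*((111/(-1913) - 1112/2009) + 12*(-1*33)) = (48² - 951)*((111*(-1/1913) - 1112*1/2009) + 12*(-33)) = (2304 - 951)*((-111/1913 - 1112/2009) - 396) = 1353*(-2350255/3843217 - 396) = 1353*(-1524264187/3843217) = -50300718171/93737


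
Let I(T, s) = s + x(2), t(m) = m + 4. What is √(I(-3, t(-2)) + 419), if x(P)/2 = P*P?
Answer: √429 ≈ 20.712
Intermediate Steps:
t(m) = 4 + m
x(P) = 2*P² (x(P) = 2*(P*P) = 2*P²)
I(T, s) = 8 + s (I(T, s) = s + 2*2² = s + 2*4 = s + 8 = 8 + s)
√(I(-3, t(-2)) + 419) = √((8 + (4 - 2)) + 419) = √((8 + 2) + 419) = √(10 + 419) = √429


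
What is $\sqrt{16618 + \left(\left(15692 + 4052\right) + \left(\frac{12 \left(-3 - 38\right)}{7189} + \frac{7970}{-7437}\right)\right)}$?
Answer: $\frac{2 \sqrt{25984040478641304969}}{53464593} \approx 190.69$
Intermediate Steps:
$\sqrt{16618 + \left(\left(15692 + 4052\right) + \left(\frac{12 \left(-3 - 38\right)}{7189} + \frac{7970}{-7437}\right)\right)} = \sqrt{16618 + \left(19744 + \left(12 \left(-41\right) \frac{1}{7189} + 7970 \left(- \frac{1}{7437}\right)\right)\right)} = \sqrt{16618 + \left(19744 - \frac{60955334}{53464593}\right)} = \sqrt{16618 + \frac{1055543968858}{53464593}} = \sqrt{\frac{1944018575332}{53464593}} = \frac{2 \sqrt{25984040478641304969}}{53464593}$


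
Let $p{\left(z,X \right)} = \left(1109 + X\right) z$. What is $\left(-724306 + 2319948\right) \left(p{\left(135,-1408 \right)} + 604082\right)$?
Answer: $899490521314$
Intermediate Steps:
$p{\left(z,X \right)} = z \left(1109 + X\right)$
$\left(-724306 + 2319948\right) \left(p{\left(135,-1408 \right)} + 604082\right) = \left(-724306 + 2319948\right) \left(135 \left(1109 - 1408\right) + 604082\right) = 1595642 \left(135 \left(-299\right) + 604082\right) = 1595642 \left(-40365 + 604082\right) = 1595642 \cdot 563717 = 899490521314$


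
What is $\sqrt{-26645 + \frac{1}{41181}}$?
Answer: $\frac{4 i \sqrt{2824161435354}}{41181} \approx 163.23 i$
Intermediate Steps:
$\sqrt{-26645 + \frac{1}{41181}} = \sqrt{- \frac{1097267744}{41181}} = \frac{4 i \sqrt{2824161435354}}{41181}$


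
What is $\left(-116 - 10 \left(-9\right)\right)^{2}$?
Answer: $676$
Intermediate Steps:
$\left(-116 - 10 \left(-9\right)\right)^{2} = \left(-116 - -90\right)^{2} = \left(-116 + 90\right)^{2} = \left(-26\right)^{2} = 676$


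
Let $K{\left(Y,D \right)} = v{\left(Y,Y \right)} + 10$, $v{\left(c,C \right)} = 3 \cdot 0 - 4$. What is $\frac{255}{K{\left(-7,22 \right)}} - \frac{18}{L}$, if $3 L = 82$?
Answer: $\frac{3431}{82} \approx 41.841$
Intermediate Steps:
$L = \frac{82}{3}$ ($L = \frac{1}{3} \cdot 82 = \frac{82}{3} \approx 27.333$)
$v{\left(c,C \right)} = -4$ ($v{\left(c,C \right)} = 0 - 4 = -4$)
$K{\left(Y,D \right)} = 6$ ($K{\left(Y,D \right)} = -4 + 10 = 6$)
$\frac{255}{K{\left(-7,22 \right)}} - \frac{18}{L} = \frac{255}{6} - \frac{18}{\frac{82}{3}} = 255 \cdot \frac{1}{6} - \frac{27}{41} = \frac{85}{2} - \frac{27}{41} = \frac{3431}{82}$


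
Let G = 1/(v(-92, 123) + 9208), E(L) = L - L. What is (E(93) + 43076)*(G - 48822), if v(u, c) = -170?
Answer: -9503712175430/4519 ≈ -2.1031e+9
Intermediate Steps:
E(L) = 0
G = 1/9038 (G = 1/(-170 + 9208) = 1/9038 ≈ 0.00011064)
(E(93) + 43076)*(G - 48822) = (0 + 43076)*(1/9038 - 48822) = 43076*(-441253235/9038) = -9503712175430/4519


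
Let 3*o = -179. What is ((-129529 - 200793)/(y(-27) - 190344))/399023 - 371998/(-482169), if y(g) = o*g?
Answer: 3112765019662300/4034619175174019 ≈ 0.77151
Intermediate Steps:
o = -179/3 (o = (⅓)*(-179) = -179/3 ≈ -59.667)
y(g) = -179*g/3
((-129529 - 200793)/(y(-27) - 190344))/399023 - 371998/(-482169) = ((-129529 - 200793)/(-179/3*(-27) - 190344))/399023 - 371998/(-482169) = -330322/(1611 - 190344)*(1/399023) - 371998*(-1/482169) = -330322/(-188733)*(1/399023) + 371998/482169 = -330322*(-1/188733)*(1/399023) + 371998/482169 = (330322/188733)*(1/399023) + 371998/482169 = 330322/75308807859 + 371998/482169 = 3112765019662300/4034619175174019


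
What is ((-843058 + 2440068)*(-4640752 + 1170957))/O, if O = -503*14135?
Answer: 1108259462590/1421981 ≈ 7.7938e+5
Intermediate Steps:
O = -7109905
((-843058 + 2440068)*(-4640752 + 1170957))/O = ((-843058 + 2440068)*(-4640752 + 1170957))/(-7109905) = (1597010*(-3469795))*(-1/7109905) = -5541297312950*(-1/7109905) = 1108259462590/1421981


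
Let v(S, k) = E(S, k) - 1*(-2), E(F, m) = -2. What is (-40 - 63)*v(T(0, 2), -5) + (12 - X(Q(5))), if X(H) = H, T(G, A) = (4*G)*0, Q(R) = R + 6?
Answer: 1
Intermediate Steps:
Q(R) = 6 + R
T(G, A) = 0
v(S, k) = 0 (v(S, k) = -2 - 1*(-2) = -2 + 2 = 0)
(-40 - 63)*v(T(0, 2), -5) + (12 - X(Q(5))) = (-40 - 63)*0 + (12 - (6 + 5)) = -103*0 + (12 - 1*11) = 0 + (12 - 11) = 0 + 1 = 1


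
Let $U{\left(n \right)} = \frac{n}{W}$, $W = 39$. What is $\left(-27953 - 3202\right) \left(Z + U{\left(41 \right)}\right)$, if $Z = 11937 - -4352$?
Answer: $- \frac{6597715120}{13} \approx -5.0752 \cdot 10^{8}$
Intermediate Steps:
$U{\left(n \right)} = \frac{n}{39}$
$Z = 16289$ ($Z = 11937 + 4352 = 16289$)
$\left(-27953 - 3202\right) \left(Z + U{\left(41 \right)}\right) = \left(-27953 - 3202\right) \left(16289 + \frac{1}{39} \cdot 41\right) = - 31155 \left(16289 + \frac{41}{39}\right) = \left(-31155\right) \frac{635312}{39} = - \frac{6597715120}{13}$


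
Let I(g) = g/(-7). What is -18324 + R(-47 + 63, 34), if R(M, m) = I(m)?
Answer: -128302/7 ≈ -18329.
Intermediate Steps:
I(g) = -g/7 (I(g) = g*(-1/7) = -g/7)
R(M, m) = -m/7
-18324 + R(-47 + 63, 34) = -18324 - 1/7*34 = -18324 - 34/7 = -128302/7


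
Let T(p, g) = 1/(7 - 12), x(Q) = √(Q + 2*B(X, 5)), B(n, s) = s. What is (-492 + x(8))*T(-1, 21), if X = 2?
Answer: 492/5 - 3*√2/5 ≈ 97.552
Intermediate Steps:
x(Q) = √(10 + Q) (x(Q) = √(Q + 2*5) = √(Q + 10) = √(10 + Q))
T(p, g) = -⅕ (T(p, g) = 1/(-5) = -⅕)
(-492 + x(8))*T(-1, 21) = (-492 + √(10 + 8))*(-⅕) = (-492 + √18)*(-⅕) = (-492 + 3*√2)*(-⅕) = 492/5 - 3*√2/5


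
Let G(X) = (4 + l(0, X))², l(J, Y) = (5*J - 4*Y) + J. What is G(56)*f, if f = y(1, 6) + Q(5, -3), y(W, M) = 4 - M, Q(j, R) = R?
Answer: -242000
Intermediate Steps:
f = -5 (f = (4 - 1*6) - 3 = (4 - 6) - 3 = -2 - 3 = -5)
l(J, Y) = -4*Y + 6*J (l(J, Y) = (-4*Y + 5*J) + J = -4*Y + 6*J)
G(X) = (4 - 4*X)² (G(X) = (4 + (-4*X + 6*0))² = (4 + (-4*X + 0))² = (4 - 4*X)²)
G(56)*f = (16*(-1 + 56)²)*(-5) = (16*55²)*(-5) = (16*3025)*(-5) = 48400*(-5) = -242000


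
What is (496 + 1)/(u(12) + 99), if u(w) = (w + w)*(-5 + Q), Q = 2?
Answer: 497/27 ≈ 18.407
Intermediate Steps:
u(w) = -6*w (u(w) = (w + w)*(-5 + 2) = (2*w)*(-3) = -6*w)
(496 + 1)/(u(12) + 99) = (496 + 1)/(-6*12 + 99) = 497/(-72 + 99) = 497/27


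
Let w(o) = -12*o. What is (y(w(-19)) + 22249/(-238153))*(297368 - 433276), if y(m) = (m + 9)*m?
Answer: -1748974672404172/238153 ≈ -7.3439e+9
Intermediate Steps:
y(m) = m*(9 + m) (y(m) = (9 + m)*m = m*(9 + m))
(y(w(-19)) + 22249/(-238153))*(297368 - 433276) = ((-12*(-19))*(9 - 12*(-19)) + 22249/(-238153))*(297368 - 433276) = (228*(9 + 228) + 22249*(-1/238153))*(-135908) = (228*237 - 22249/238153)*(-135908) = (54036 - 22249/238153)*(-135908) = (12868813259/238153)*(-135908) = -1748974672404172/238153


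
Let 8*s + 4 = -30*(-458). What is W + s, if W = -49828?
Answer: -48111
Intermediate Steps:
s = 1717 (s = -½ + (-30*(-458))/8 = -½ + (⅛)*13740 = -½ + 3435/2 = 1717)
W + s = -49828 + 1717 = -48111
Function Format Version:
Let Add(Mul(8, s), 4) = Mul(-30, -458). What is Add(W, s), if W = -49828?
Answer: -48111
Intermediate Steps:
s = 1717 (s = Add(Rational(-1, 2), Mul(Rational(1, 8), Mul(-30, -458))) = Add(Rational(-1, 2), Mul(Rational(1, 8), 13740)) = Add(Rational(-1, 2), Rational(3435, 2)) = 1717)
Add(W, s) = Add(-49828, 1717) = -48111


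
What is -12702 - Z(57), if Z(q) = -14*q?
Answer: -11904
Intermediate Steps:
-12702 - Z(57) = -12702 - (-14)*57 = -12702 - 1*(-798) = -12702 + 798 = -11904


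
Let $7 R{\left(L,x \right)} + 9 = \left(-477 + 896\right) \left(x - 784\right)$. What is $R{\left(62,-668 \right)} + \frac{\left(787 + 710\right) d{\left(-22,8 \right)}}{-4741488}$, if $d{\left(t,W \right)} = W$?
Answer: $- \frac{120196131607}{1382934} \approx -86914.0$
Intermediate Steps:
$R{\left(L,x \right)} = - \frac{328505}{7} + \frac{419 x}{7}$ ($R{\left(L,x \right)} = - \frac{9}{7} + \frac{\left(-477 + 896\right) \left(x - 784\right)}{7} = - \frac{9}{7} + \frac{419 \left(-784 + x\right)}{7} = - \frac{9}{7} + \frac{-328496 + 419 x}{7} = - \frac{9}{7} + \left(-46928 + \frac{419 x}{7}\right) = - \frac{328505}{7} + \frac{419 x}{7}$)
$R{\left(62,-668 \right)} + \frac{\left(787 + 710\right) d{\left(-22,8 \right)}}{-4741488} = \left(- \frac{328505}{7} + \frac{419}{7} \left(-668\right)\right) + \frac{\left(787 + 710\right) 8}{-4741488} = \left(- \frac{328505}{7} - \frac{279892}{7}\right) + 1497 \cdot 8 \left(- \frac{1}{4741488}\right) = - \frac{608397}{7} + 11976 \left(- \frac{1}{4741488}\right) = - \frac{608397}{7} - \frac{499}{197562} = - \frac{120196131607}{1382934}$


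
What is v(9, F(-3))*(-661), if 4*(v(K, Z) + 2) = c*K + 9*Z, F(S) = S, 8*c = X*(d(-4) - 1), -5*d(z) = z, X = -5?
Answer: 179131/32 ≈ 5597.8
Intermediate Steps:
d(z) = -z/5
c = 1/8 (c = (-5*(-1/5*(-4) - 1))/8 = (-5*(4/5 - 1))/8 = (-5*(-1/5))/8 = (1/8)*1 = 1/8 ≈ 0.12500)
v(K, Z) = -2 + K/32 + 9*Z/4 (v(K, Z) = -2 + (K/8 + 9*Z)/4 = -2 + (9*Z + K/8)/4 = -2 + (K/32 + 9*Z/4) = -2 + K/32 + 9*Z/4)
v(9, F(-3))*(-661) = (-2 + (1/32)*9 + (9/4)*(-3))*(-661) = (-2 + 9/32 - 27/4)*(-661) = -271/32*(-661) = 179131/32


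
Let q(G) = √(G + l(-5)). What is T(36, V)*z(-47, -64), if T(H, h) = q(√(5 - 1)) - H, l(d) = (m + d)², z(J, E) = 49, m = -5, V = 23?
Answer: -1764 + 49*√102 ≈ -1269.1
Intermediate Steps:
l(d) = (-5 + d)²
q(G) = √(100 + G) (q(G) = √(G + (-5 - 5)²) = √(G + (-10)²) = √(G + 100) = √(100 + G))
T(H, h) = √102 - H (T(H, h) = √(100 + √(5 - 1)) - H = √(100 + √4) - H = √(100 + 2) - H = √102 - H)
T(36, V)*z(-47, -64) = (√102 - 1*36)*49 = (√102 - 36)*49 = (-36 + √102)*49 = -1764 + 49*√102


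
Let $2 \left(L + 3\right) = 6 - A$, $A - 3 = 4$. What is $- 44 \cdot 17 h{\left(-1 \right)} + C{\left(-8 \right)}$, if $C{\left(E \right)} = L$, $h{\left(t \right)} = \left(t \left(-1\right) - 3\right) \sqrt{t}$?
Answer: $- \frac{7}{2} + 1496 i \approx -3.5 + 1496.0 i$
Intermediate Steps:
$A = 7$ ($A = 3 + 4 = 7$)
$h{\left(t \right)} = \sqrt{t} \left(-3 - t\right)$ ($h{\left(t \right)} = \left(- t - 3\right) \sqrt{t} = \left(-3 - t\right) \sqrt{t} = \sqrt{t} \left(-3 - t\right)$)
$L = - \frac{7}{2}$ ($L = -3 + \frac{6 - 7}{2} = -3 + \frac{1}{2} \left(-1\right) = -3 - \frac{1}{2} = - \frac{7}{2} \approx -3.5$)
$C{\left(E \right)} = - \frac{7}{2}$
$- 44 \cdot 17 h{\left(-1 \right)} + C{\left(-8 \right)} = - 44 \cdot 17 \sqrt{-1} \left(-3 - -1\right) - \frac{7}{2} = - 44 \cdot 17 i \left(-3 + 1\right) - \frac{7}{2} = - 44 \cdot 17 i \left(-2\right) - \frac{7}{2} = - 44 \cdot 17 \left(- 2 i\right) - \frac{7}{2} = - 44 \left(- 34 i\right) - \frac{7}{2} = 1496 i - \frac{7}{2} = - \frac{7}{2} + 1496 i$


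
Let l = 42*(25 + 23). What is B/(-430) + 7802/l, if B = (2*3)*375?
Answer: -59057/43344 ≈ -1.3625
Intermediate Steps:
B = 2250 (B = 6*375 = 2250)
l = 2016 (l = 42*48 = 2016)
B/(-430) + 7802/l = 2250/(-430) + 7802/2016 = 2250*(-1/430) + 7802*(1/2016) = -225/43 + 3901/1008 = -59057/43344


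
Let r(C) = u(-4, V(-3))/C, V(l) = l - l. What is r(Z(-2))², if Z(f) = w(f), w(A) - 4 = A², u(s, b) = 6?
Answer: 9/16 ≈ 0.56250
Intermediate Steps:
V(l) = 0
w(A) = 4 + A²
Z(f) = 4 + f²
r(C) = 6/C
r(Z(-2))² = (6/(4 + (-2)²))² = (6/(4 + 4))² = (6/8)² = (6*(⅛))² = (¾)² = 9/16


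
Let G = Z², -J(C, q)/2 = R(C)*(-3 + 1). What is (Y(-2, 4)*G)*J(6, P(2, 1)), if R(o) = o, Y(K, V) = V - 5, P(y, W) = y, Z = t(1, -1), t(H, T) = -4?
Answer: -384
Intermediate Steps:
Z = -4
Y(K, V) = -5 + V
J(C, q) = 4*C (J(C, q) = -2*C*(-3 + 1) = -2*C*(-2) = -(-4)*C = 4*C)
G = 16 (G = (-4)² = 16)
(Y(-2, 4)*G)*J(6, P(2, 1)) = ((-5 + 4)*16)*(4*6) = -1*16*24 = -16*24 = -384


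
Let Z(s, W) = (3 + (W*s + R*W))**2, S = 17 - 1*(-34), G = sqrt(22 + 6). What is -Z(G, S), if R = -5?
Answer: -136332 + 51408*sqrt(7) ≈ -319.22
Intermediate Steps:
G = 2*sqrt(7) (G = sqrt(28) = 2*sqrt(7) ≈ 5.2915)
S = 51 (S = 17 + 34 = 51)
Z(s, W) = (3 - 5*W + W*s)**2 (Z(s, W) = (3 + (W*s - 5*W))**2 = (3 + (-5*W + W*s))**2 = (3 - 5*W + W*s)**2)
-Z(G, S) = -(3 - 5*51 + 51*(2*sqrt(7)))**2 = -(3 - 255 + 102*sqrt(7))**2 = -(-252 + 102*sqrt(7))**2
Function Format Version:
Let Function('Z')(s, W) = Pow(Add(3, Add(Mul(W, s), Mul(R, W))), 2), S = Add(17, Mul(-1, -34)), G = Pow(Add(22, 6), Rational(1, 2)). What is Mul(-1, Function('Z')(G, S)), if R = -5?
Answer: Add(-136332, Mul(51408, Pow(7, Rational(1, 2)))) ≈ -319.22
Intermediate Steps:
G = Mul(2, Pow(7, Rational(1, 2))) (G = Pow(28, Rational(1, 2)) = Mul(2, Pow(7, Rational(1, 2))) ≈ 5.2915)
S = 51 (S = Add(17, 34) = 51)
Function('Z')(s, W) = Pow(Add(3, Mul(-5, W), Mul(W, s)), 2) (Function('Z')(s, W) = Pow(Add(3, Add(Mul(W, s), Mul(-5, W))), 2) = Pow(Add(3, Add(Mul(-5, W), Mul(W, s))), 2) = Pow(Add(3, Mul(-5, W), Mul(W, s)), 2))
Mul(-1, Function('Z')(G, S)) = Mul(-1, Pow(Add(3, Mul(-5, 51), Mul(51, Mul(2, Pow(7, Rational(1, 2))))), 2)) = Mul(-1, Pow(Add(3, -255, Mul(102, Pow(7, Rational(1, 2)))), 2)) = Mul(-1, Pow(Add(-252, Mul(102, Pow(7, Rational(1, 2)))), 2))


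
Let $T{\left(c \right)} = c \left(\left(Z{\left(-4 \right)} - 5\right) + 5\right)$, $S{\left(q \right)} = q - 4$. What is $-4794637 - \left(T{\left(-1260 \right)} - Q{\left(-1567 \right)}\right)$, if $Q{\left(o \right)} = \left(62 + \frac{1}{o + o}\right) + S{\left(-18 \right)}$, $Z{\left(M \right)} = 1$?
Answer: $- \frac{15022318159}{3134} \approx -4.7933 \cdot 10^{6}$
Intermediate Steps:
$S{\left(q \right)} = -4 + q$
$Q{\left(o \right)} = 40 + \frac{1}{2 o}$ ($Q{\left(o \right)} = \left(62 + \frac{1}{o + o}\right) - 22 = \left(62 + \frac{1}{2 o}\right) - 22 = 40 + \frac{1}{2 o}$)
$T{\left(c \right)} = c$ ($T{\left(c \right)} = c \left(\left(1 - 5\right) + 5\right) = c \left(-4 + 5\right) = c 1 = c$)
$-4794637 - \left(T{\left(-1260 \right)} - Q{\left(-1567 \right)}\right) = -4794637 - \left(-1260 - \left(40 + \frac{1}{2 \left(-1567\right)}\right)\right) = -4794637 - \left(-1260 - \left(40 + \frac{1}{2} \left(- \frac{1}{1567}\right)\right)\right) = -4794637 - \left(-1260 - \left(40 - \frac{1}{3134}\right)\right) = -4794637 - \left(-1260 - \frac{125359}{3134}\right) = -4794637 - - \frac{4074199}{3134} = -4794637 + \frac{4074199}{3134} = - \frac{15022318159}{3134}$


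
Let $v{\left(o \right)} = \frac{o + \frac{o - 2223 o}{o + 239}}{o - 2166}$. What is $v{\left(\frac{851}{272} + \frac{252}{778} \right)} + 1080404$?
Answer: $\frac{6341845461666004793147}{5869883289168591} \approx 1.0804 \cdot 10^{6}$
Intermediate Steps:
$v{\left(o \right)} = \frac{o - \frac{2222 o}{239 + o}}{-2166 + o}$ ($v{\left(o \right)} = \frac{o + \frac{\left(-2222\right) o}{239 + o}}{-2166 + o} = \frac{o - \frac{2222 o}{239 + o}}{-2166 + o}$)
$v{\left(\frac{851}{272} + \frac{252}{778} \right)} + 1080404 = \frac{\left(\frac{851}{272} + \frac{252}{778}\right) \left(-1983 + \left(\frac{851}{272} + \frac{252}{778}\right)\right)}{-517674 + \left(\frac{851}{272} + \frac{252}{778}\right)^{2} - 1927 \left(\frac{851}{272} + \frac{252}{778}\right)} + 1080404 = \frac{\left(851 \cdot \frac{1}{272} + 252 \cdot \frac{1}{778}\right) \left(-1983 + \left(851 \cdot \frac{1}{272} + 252 \cdot \frac{1}{778}\right)\right)}{-517674 + \left(851 \cdot \frac{1}{272} + 252 \cdot \frac{1}{778}\right)^{2} - 1927 \left(851 \cdot \frac{1}{272} + 252 \cdot \frac{1}{778}\right)} + 1080404 = \frac{\left(\frac{851}{272} + \frac{126}{389}\right) \left(-1983 + \left(\frac{851}{272} + \frac{126}{389}\right)\right)}{-517674 + \left(\frac{851}{272} + \frac{126}{389}\right)^{2} - 1927 \left(\frac{851}{272} + \frac{126}{389}\right)} + 1080404 = \frac{365311 \left(-1983 + \frac{365311}{105808}\right)}{105808 \left(-517674 + \left(\frac{365311}{105808}\right)^{2} - \frac{703954297}{105808}\right)} + 1080404 = \frac{365311}{105808} \frac{1}{-517674 + \frac{133452126721}{11195332864} - \frac{703954297}{105808}} \left(- \frac{209451953}{105808}\right) + 1080404 = \frac{365311}{105808} \frac{1}{- \frac{5869883289168591}{11195332864}} \left(- \frac{209451953}{105808}\right) + 1080404 = \frac{365311}{105808} \left(- \frac{11195332864}{5869883289168591}\right) \left(- \frac{209451953}{105808}\right) + 1080404 = \frac{76515102402383}{5869883289168591} + 1080404 = \frac{6341845461666004793147}{5869883289168591}$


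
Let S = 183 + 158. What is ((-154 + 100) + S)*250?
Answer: 71750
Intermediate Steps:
S = 341
((-154 + 100) + S)*250 = ((-154 + 100) + 341)*250 = (-54 + 341)*250 = 287*250 = 71750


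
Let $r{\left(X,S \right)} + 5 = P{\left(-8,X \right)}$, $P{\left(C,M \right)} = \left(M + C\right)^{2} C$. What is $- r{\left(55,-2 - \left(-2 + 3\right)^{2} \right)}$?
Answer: $17677$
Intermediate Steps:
$P{\left(C,M \right)} = C \left(C + M\right)^{2}$ ($P{\left(C,M \right)} = \left(C + M\right)^{2} C = C \left(C + M\right)^{2}$)
$r{\left(X,S \right)} = -5 - 8 \left(-8 + X\right)^{2}$
$- r{\left(55,-2 - \left(-2 + 3\right)^{2} \right)} = - (-5 - 8 \left(-8 + 55\right)^{2}) = - (-5 - 8 \cdot 47^{2}) = - (-5 - 17672) = \left(-1\right) \left(-17677\right) = 17677$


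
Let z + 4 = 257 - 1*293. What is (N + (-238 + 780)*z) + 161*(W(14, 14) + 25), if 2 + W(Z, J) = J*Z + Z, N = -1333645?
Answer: -1317812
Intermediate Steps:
W(Z, J) = -2 + Z + J*Z (W(Z, J) = -2 + (J*Z + Z) = -2 + (Z + J*Z) = -2 + Z + J*Z)
z = -40 (z = -4 + (257 - 1*293) = -4 + (257 - 293) = -4 - 36 = -40)
(N + (-238 + 780)*z) + 161*(W(14, 14) + 25) = (-1333645 + (-238 + 780)*(-40)) + 161*((-2 + 14 + 14*14) + 25) = (-1333645 + 542*(-40)) + 161*((-2 + 14 + 196) + 25) = (-1333645 - 21680) + 161*(208 + 25) = -1355325 + 161*233 = -1355325 + 37513 = -1317812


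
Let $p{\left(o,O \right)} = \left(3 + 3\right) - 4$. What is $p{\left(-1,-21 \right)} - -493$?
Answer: $495$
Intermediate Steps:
$p{\left(o,O \right)} = 2$ ($p{\left(o,O \right)} = 6 - 4 = 2$)
$p{\left(-1,-21 \right)} - -493 = 2 - -493 = 2 + 493 = 495$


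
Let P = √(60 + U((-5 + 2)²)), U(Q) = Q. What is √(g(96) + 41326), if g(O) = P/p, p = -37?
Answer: √(56575294 - 37*√69)/37 ≈ 203.29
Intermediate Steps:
P = √69 (P = √(60 + (-5 + 2)²) = √(60 + (-3)²) = √(60 + 9) = √69 ≈ 8.3066)
g(O) = -√69/37 (g(O) = √69/(-37) = √69*(-1/37) = -√69/37)
√(g(96) + 41326) = √(-√69/37 + 41326) = √(41326 - √69/37)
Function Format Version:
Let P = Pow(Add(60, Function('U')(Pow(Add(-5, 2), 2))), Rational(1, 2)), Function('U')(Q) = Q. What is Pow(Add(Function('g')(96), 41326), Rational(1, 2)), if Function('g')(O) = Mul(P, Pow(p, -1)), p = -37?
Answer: Mul(Rational(1, 37), Pow(Add(56575294, Mul(-37, Pow(69, Rational(1, 2)))), Rational(1, 2))) ≈ 203.29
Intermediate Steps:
P = Pow(69, Rational(1, 2)) (P = Pow(Add(60, Pow(Add(-5, 2), 2)), Rational(1, 2)) = Pow(Add(60, Pow(-3, 2)), Rational(1, 2)) = Pow(Add(60, 9), Rational(1, 2)) = Pow(69, Rational(1, 2)) ≈ 8.3066)
Function('g')(O) = Mul(Rational(-1, 37), Pow(69, Rational(1, 2))) (Function('g')(O) = Mul(Pow(69, Rational(1, 2)), Pow(-37, -1)) = Mul(Pow(69, Rational(1, 2)), Rational(-1, 37)) = Mul(Rational(-1, 37), Pow(69, Rational(1, 2))))
Pow(Add(Function('g')(96), 41326), Rational(1, 2)) = Pow(Add(Mul(Rational(-1, 37), Pow(69, Rational(1, 2))), 41326), Rational(1, 2)) = Pow(Add(41326, Mul(Rational(-1, 37), Pow(69, Rational(1, 2)))), Rational(1, 2))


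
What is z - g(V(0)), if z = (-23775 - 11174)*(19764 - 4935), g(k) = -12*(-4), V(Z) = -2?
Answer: -518258769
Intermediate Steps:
g(k) = 48
z = -518258721 (z = -34949*14829 = -518258721)
z - g(V(0)) = -518258721 - 1*48 = -518258721 - 48 = -518258769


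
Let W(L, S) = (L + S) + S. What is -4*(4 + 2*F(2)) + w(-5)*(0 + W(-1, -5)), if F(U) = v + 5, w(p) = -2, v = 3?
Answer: -58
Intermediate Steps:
W(L, S) = L + 2*S
F(U) = 8 (F(U) = 3 + 5 = 8)
-4*(4 + 2*F(2)) + w(-5)*(0 + W(-1, -5)) = -4*(4 + 2*8) - 2*(0 + (-1 + 2*(-5))) = -4*(4 + 16) - 2*(0 + (-1 - 10)) = -4*20 - 2*(0 - 11) = -80 - 2*(-11) = -80 + 22 = -58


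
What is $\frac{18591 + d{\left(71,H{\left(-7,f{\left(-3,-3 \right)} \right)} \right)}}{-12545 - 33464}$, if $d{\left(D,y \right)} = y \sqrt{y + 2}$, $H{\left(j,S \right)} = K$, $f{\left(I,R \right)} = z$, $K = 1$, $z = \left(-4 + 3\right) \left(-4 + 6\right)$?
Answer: $- \frac{18591}{46009} - \frac{\sqrt{3}}{46009} \approx -0.40411$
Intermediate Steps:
$z = -2$ ($z = \left(-1\right) 2 = -2$)
$f{\left(I,R \right)} = -2$
$H{\left(j,S \right)} = 1$
$d{\left(D,y \right)} = y \sqrt{2 + y}$
$\frac{18591 + d{\left(71,H{\left(-7,f{\left(-3,-3 \right)} \right)} \right)}}{-12545 - 33464} = \frac{18591 + 1 \sqrt{2 + 1}}{-12545 - 33464} = \frac{18591 + 1 \sqrt{3}}{-46009} = \left(18591 + \sqrt{3}\right) \left(- \frac{1}{46009}\right) = - \frac{18591}{46009} - \frac{\sqrt{3}}{46009}$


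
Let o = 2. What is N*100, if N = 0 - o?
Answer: -200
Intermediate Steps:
N = -2 (N = 0 - 1*2 = 0 - 2 = -2)
N*100 = -2*100 = -200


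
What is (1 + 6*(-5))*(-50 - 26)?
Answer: 2204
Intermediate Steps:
(1 + 6*(-5))*(-50 - 26) = (1 - 30)*(-76) = -29*(-76) = 2204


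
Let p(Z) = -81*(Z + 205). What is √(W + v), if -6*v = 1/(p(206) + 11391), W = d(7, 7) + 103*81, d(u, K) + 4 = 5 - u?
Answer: √159940342946/4380 ≈ 91.307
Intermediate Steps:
d(u, K) = 1 - u (d(u, K) = -4 + (5 - u) = 1 - u)
p(Z) = -16605 - 81*Z (p(Z) = -81*(205 + Z) = -16605 - 81*Z)
W = 8337 (W = (1 - 1*7) + 103*81 = (1 - 7) + 8343 = -6 + 8343 = 8337)
v = 1/131400 (v = -1/(6*((-16605 - 81*206) + 11391)) = -1/(6*((-16605 - 16686) + 11391)) = -1/(6*(-33291 + 11391)) = -⅙/(-21900) = -⅙*(-1/21900) = 1/131400 ≈ 7.6103e-6)
√(W + v) = √(8337 + 1/131400) = √(1095481801/131400) = √159940342946/4380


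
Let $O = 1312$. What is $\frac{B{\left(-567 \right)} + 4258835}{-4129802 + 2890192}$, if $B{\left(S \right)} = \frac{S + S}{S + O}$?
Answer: $- \frac{3172830941}{923509450} \approx -3.4356$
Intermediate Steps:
$B{\left(S \right)} = \frac{2 S}{1312 + S}$ ($B{\left(S \right)} = \frac{S + S}{S + 1312} = \frac{2 S}{1312 + S}$)
$\frac{B{\left(-567 \right)} + 4258835}{-4129802 + 2890192} = \frac{2 \left(-567\right) \frac{1}{1312 - 567} + 4258835}{-4129802 + 2890192} = \frac{2 \left(-567\right) \frac{1}{745} + 4258835}{-1239610} = \left(2 \left(-567\right) \frac{1}{745} + 4258835\right) \left(- \frac{1}{1239610}\right) = \left(- \frac{1134}{745} + 4258835\right) \left(- \frac{1}{1239610}\right) = \frac{3172830941}{745} \left(- \frac{1}{1239610}\right) = - \frac{3172830941}{923509450}$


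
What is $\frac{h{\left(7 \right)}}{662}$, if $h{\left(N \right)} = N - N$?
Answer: $0$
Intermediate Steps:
$h{\left(N \right)} = 0$
$\frac{h{\left(7 \right)}}{662} = \frac{0}{662} = 0 \cdot \frac{1}{662} = 0$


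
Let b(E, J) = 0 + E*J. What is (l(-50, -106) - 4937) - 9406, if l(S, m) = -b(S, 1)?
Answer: -14293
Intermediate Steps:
b(E, J) = E*J
l(S, m) = -S
(l(-50, -106) - 4937) - 9406 = (-1*(-50) - 4937) - 9406 = (50 - 4937) - 9406 = -4887 - 9406 = -14293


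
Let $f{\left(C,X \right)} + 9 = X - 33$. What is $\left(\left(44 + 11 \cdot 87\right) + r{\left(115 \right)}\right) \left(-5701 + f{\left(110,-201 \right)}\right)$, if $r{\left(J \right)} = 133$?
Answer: $-6740496$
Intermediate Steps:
$f{\left(C,X \right)} = -42 + X$ ($f{\left(C,X \right)} = -9 + \left(X - 33\right) = -9 + \left(-33 + X\right) = -42 + X$)
$\left(\left(44 + 11 \cdot 87\right) + r{\left(115 \right)}\right) \left(-5701 + f{\left(110,-201 \right)}\right) = \left(\left(44 + 11 \cdot 87\right) + 133\right) \left(-5701 - 243\right) = \left(\left(44 + 957\right) + 133\right) \left(-5701 - 243\right) = \left(1001 + 133\right) \left(-5944\right) = 1134 \left(-5944\right) = -6740496$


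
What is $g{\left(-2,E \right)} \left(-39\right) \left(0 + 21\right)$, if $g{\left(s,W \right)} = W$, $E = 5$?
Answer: $-4095$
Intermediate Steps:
$g{\left(-2,E \right)} \left(-39\right) \left(0 + 21\right) = 5 \left(-39\right) \left(0 + 21\right) = \left(-195\right) 21 = -4095$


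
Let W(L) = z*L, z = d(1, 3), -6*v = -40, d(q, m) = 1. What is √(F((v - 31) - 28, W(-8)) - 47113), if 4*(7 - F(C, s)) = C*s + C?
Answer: I*√1699113/6 ≈ 217.25*I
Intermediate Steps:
v = 20/3 (v = -⅙*(-40) = 20/3 ≈ 6.6667)
z = 1
W(L) = L (W(L) = 1*L = L)
F(C, s) = 7 - C/4 - C*s/4 (F(C, s) = 7 - (C*s + C)/4 = 7 - (C + C*s)/4 = 7 + (-C/4 - C*s/4) = 7 - C/4 - C*s/4)
√(F((v - 31) - 28, W(-8)) - 47113) = √((7 - ((20/3 - 31) - 28)/4 - ¼*((20/3 - 31) - 28)*(-8)) - 47113) = √((7 - (-73/3 - 28)/4 - ¼*(-73/3 - 28)*(-8)) - 47113) = √((7 - ¼*(-157/3) - ¼*(-157/3)*(-8)) - 47113) = √((7 + 157/12 - 314/3) - 47113) = √(-1015/12 - 47113) = √(-566371/12) = I*√1699113/6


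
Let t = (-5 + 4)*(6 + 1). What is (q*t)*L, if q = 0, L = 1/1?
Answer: 0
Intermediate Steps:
L = 1
t = -7 (t = -1*7 = -7)
(q*t)*L = (0*(-7))*1 = 0*1 = 0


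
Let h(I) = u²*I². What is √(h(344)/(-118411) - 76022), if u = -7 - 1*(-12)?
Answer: I*√1066267306726662/118411 ≈ 275.77*I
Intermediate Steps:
u = 5 (u = -7 + 12 = 5)
h(I) = 25*I² (h(I) = 5²*I² = 25*I²)
√(h(344)/(-118411) - 76022) = √((25*344²)/(-118411) - 76022) = √((25*118336)*(-1/118411) - 76022) = √(2958400*(-1/118411) - 76022) = √(-2958400/118411 - 76022) = √(-9004799442/118411) = I*√1066267306726662/118411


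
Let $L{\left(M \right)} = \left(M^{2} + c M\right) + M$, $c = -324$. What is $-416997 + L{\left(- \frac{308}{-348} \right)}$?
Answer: $- \frac{3158408141}{7569} \approx -4.1728 \cdot 10^{5}$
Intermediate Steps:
$L{\left(M \right)} = M^{2} - 323 M$ ($L{\left(M \right)} = \left(M^{2} - 324 M\right) + M = M^{2} - 323 M$)
$-416997 + L{\left(- \frac{308}{-348} \right)} = -416997 + - \frac{308}{-348} \left(-323 - \frac{308}{-348}\right) = -416997 + \left(-308\right) \left(- \frac{1}{348}\right) \left(-323 - - \frac{77}{87}\right) = -416997 + \frac{77 \left(-323 + \frac{77}{87}\right)}{87} = -416997 + \frac{77}{87} \left(- \frac{28024}{87}\right) = -416997 - \frac{2157848}{7569} = - \frac{3158408141}{7569}$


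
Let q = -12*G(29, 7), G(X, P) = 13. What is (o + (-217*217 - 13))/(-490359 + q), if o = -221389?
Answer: 89497/163505 ≈ 0.54737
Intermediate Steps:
q = -156 (q = -12*13 = -156)
(o + (-217*217 - 13))/(-490359 + q) = (-221389 + (-217*217 - 13))/(-490359 - 156) = (-221389 + (-47089 - 13))/(-490515) = (-221389 - 47102)*(-1/490515) = -268491*(-1/490515) = 89497/163505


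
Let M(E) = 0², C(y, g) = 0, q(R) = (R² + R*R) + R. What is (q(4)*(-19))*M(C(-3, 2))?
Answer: 0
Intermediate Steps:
q(R) = R + 2*R² (q(R) = (R² + R²) + R = 2*R² + R = R + 2*R²)
M(E) = 0
(q(4)*(-19))*M(C(-3, 2)) = ((4*(1 + 2*4))*(-19))*0 = ((4*(1 + 8))*(-19))*0 = ((4*9)*(-19))*0 = (36*(-19))*0 = -684*0 = 0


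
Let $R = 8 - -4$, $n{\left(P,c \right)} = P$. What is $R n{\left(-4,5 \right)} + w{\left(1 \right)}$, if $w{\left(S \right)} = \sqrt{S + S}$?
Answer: $-48 + \sqrt{2} \approx -46.586$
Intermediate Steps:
$w{\left(S \right)} = \sqrt{2} \sqrt{S}$ ($w{\left(S \right)} = \sqrt{2 S} = \sqrt{2} \sqrt{S}$)
$R = 12$ ($R = 8 + 4 = 12$)
$R n{\left(-4,5 \right)} + w{\left(1 \right)} = 12 \left(-4\right) + \sqrt{2} \sqrt{1} = -48 + \sqrt{2} \cdot 1 = -48 + \sqrt{2}$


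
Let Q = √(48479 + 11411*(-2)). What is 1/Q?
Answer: √25657/25657 ≈ 0.0062431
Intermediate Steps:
Q = √25657 (Q = √(48479 - 22822) = √25657 ≈ 160.18)
1/Q = 1/(√25657) = √25657/25657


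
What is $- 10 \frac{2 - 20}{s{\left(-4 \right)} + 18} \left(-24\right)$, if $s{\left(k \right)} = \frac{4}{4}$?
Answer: $- \frac{4320}{19} \approx -227.37$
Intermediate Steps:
$s{\left(k \right)} = 1$ ($s{\left(k \right)} = 4 \cdot \frac{1}{4} = 1$)
$- 10 \frac{2 - 20}{s{\left(-4 \right)} + 18} \left(-24\right) = - 10 \frac{2 - 20}{1 + 18} \left(-24\right) = - 10 \left(- \frac{18}{19}\right) \left(-24\right) = - 10 \left(\left(-18\right) \frac{1}{19}\right) \left(-24\right) = \left(-10\right) \left(- \frac{18}{19}\right) \left(-24\right) = \frac{180}{19} \left(-24\right) = - \frac{4320}{19}$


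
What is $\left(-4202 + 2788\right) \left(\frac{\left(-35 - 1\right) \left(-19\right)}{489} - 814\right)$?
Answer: $\frac{187289956}{163} \approx 1.149 \cdot 10^{6}$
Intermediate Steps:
$\left(-4202 + 2788\right) \left(\frac{\left(-35 - 1\right) \left(-19\right)}{489} - 814\right) = - 1414 \left(\left(-36\right) \left(-19\right) \frac{1}{489} - 814\right) = - 1414 \left(684 \cdot \frac{1}{489} - 814\right) = - 1414 \left(\frac{228}{163} - 814\right) = \left(-1414\right) \left(- \frac{132454}{163}\right) = \frac{187289956}{163}$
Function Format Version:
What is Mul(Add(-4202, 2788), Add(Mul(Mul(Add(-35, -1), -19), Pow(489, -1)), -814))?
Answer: Rational(187289956, 163) ≈ 1.1490e+6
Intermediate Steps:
Mul(Add(-4202, 2788), Add(Mul(Mul(Add(-35, -1), -19), Pow(489, -1)), -814)) = Mul(-1414, Add(Mul(Mul(-36, -19), Rational(1, 489)), -814)) = Mul(-1414, Add(Mul(684, Rational(1, 489)), -814)) = Mul(-1414, Add(Rational(228, 163), -814)) = Mul(-1414, Rational(-132454, 163)) = Rational(187289956, 163)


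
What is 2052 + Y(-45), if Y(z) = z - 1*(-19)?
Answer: 2026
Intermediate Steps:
Y(z) = 19 + z (Y(z) = z + 19 = 19 + z)
2052 + Y(-45) = 2052 + (19 - 45) = 2052 - 26 = 2026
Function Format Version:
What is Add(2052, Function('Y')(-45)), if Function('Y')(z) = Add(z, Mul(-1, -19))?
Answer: 2026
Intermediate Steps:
Function('Y')(z) = Add(19, z) (Function('Y')(z) = Add(z, 19) = Add(19, z))
Add(2052, Function('Y')(-45)) = Add(2052, Add(19, -45)) = Add(2052, -26) = 2026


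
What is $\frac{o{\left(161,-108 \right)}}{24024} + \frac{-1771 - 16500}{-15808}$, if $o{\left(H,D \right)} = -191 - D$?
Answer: $\frac{4207985}{3651648} \approx 1.1524$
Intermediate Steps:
$\frac{o{\left(161,-108 \right)}}{24024} + \frac{-1771 - 16500}{-15808} = \frac{-191 - -108}{24024} + \frac{-1771 - 16500}{-15808} = \left(-191 + 108\right) \frac{1}{24024} - - \frac{18271}{15808} = \left(-83\right) \frac{1}{24024} + \frac{18271}{15808} = - \frac{83}{24024} + \frac{18271}{15808} = \frac{4207985}{3651648}$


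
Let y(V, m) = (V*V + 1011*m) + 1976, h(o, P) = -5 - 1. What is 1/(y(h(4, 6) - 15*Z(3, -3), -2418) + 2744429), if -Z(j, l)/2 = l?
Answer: 1/311023 ≈ 3.2152e-6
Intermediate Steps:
h(o, P) = -6
Z(j, l) = -2*l
y(V, m) = 1976 + V² + 1011*m (y(V, m) = (V² + 1011*m) + 1976 = 1976 + V² + 1011*m)
1/(y(h(4, 6) - 15*Z(3, -3), -2418) + 2744429) = 1/((1976 + (-6 - (-30)*(-3))² + 1011*(-2418)) + 2744429) = 1/((1976 + (-6 - 15*6)² - 2444598) + 2744429) = 1/((1976 + (-6 - 90)² - 2444598) + 2744429) = 1/((1976 + (-96)² - 2444598) + 2744429) = 1/((1976 + 9216 - 2444598) + 2744429) = 1/(-2433406 + 2744429) = 1/311023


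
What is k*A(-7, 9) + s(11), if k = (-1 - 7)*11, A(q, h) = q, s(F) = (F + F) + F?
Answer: 649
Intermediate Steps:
s(F) = 3*F (s(F) = 2*F + F = 3*F)
k = -88 (k = -8*11 = -88)
k*A(-7, 9) + s(11) = -88*(-7) + 3*11 = 616 + 33 = 649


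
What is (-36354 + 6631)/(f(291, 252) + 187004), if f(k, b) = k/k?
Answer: -29723/187005 ≈ -0.15894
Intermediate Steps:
f(k, b) = 1
(-36354 + 6631)/(f(291, 252) + 187004) = (-36354 + 6631)/(1 + 187004) = -29723/187005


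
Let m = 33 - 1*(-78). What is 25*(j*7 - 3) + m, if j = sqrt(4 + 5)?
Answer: 561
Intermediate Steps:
j = 3 (j = sqrt(9) = 3)
m = 111 (m = 33 + 78 = 111)
25*(j*7 - 3) + m = 25*(3*7 - 3) + 111 = 25*(21 - 3) + 111 = 25*18 + 111 = 450 + 111 = 561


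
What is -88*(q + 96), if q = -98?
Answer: 176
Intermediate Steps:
-88*(q + 96) = -88*(-98 + 96) = -88*(-2) = 176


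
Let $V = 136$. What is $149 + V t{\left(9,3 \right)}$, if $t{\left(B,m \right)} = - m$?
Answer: $-259$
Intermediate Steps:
$149 + V t{\left(9,3 \right)} = 149 + 136 \left(\left(-1\right) 3\right) = 149 + 136 \left(-3\right) = 149 - 408 = -259$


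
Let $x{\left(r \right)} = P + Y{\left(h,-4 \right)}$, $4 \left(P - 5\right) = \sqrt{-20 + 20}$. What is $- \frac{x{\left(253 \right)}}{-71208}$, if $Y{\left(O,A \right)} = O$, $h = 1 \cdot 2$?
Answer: $\frac{7}{71208} \approx 9.8304 \cdot 10^{-5}$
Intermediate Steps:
$h = 2$
$P = 5$ ($P = 5 + \frac{\sqrt{-20 + 20}}{4} = 5 + \frac{\sqrt{0}}{4} = 5 + \frac{1}{4} \cdot 0 = 5 + 0 = 5$)
$x{\left(r \right)} = 7$ ($x{\left(r \right)} = 5 + 2 = 7$)
$- \frac{x{\left(253 \right)}}{-71208} = - \frac{7}{-71208} = - \frac{7 \left(-1\right)}{71208} = \left(-1\right) \left(- \frac{7}{71208}\right) = \frac{7}{71208}$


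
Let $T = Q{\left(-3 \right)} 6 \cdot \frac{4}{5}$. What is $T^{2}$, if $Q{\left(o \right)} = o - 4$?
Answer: $\frac{28224}{25} \approx 1129.0$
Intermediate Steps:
$Q{\left(o \right)} = -4 + o$
$T = - \frac{168}{5}$ ($T = \left(-4 - 3\right) 6 \cdot \frac{4}{5} = \left(-7\right) 6 \cdot 4 \cdot \frac{1}{5} = \left(-42\right) \frac{4}{5} = - \frac{168}{5} \approx -33.6$)
$T^{2} = \left(- \frac{168}{5}\right)^{2} = \frac{28224}{25}$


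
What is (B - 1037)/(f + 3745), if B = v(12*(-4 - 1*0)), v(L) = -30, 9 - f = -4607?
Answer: -1067/8361 ≈ -0.12762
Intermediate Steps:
f = 4616 (f = 9 - 1*(-4607) = 9 + 4607 = 4616)
B = -30
(B - 1037)/(f + 3745) = (-30 - 1037)/(4616 + 3745) = -1067/8361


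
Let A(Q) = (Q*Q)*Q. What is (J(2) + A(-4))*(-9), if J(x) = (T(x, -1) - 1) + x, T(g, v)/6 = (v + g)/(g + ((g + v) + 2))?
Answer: 2781/5 ≈ 556.20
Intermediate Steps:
A(Q) = Q³ (A(Q) = Q²*Q = Q³)
T(g, v) = 6*(g + v)/(2 + v + 2*g) (T(g, v) = 6*((v + g)/(g + ((g + v) + 2))) = 6*((g + v)/(g + (2 + g + v))) = 6*((g + v)/(2 + v + 2*g)) = 6*(g + v)/(2 + v + 2*g))
J(x) = -1 + x + 6*(-1 + x)/(1 + 2*x) (J(x) = (6*(x - 1)/(2 - 1 + 2*x) - 1) + x = (6*(-1 + x)/(1 + 2*x) - 1) + x = (-1 + 6*(-1 + x)/(1 + 2*x)) + x = -1 + x + 6*(-1 + x)/(1 + 2*x))
(J(2) + A(-4))*(-9) = ((-7 + 2*2² + 5*2)/(1 + 2*2) + (-4)³)*(-9) = ((-7 + 2*4 + 10)/(1 + 4) - 64)*(-9) = ((-7 + 8 + 10)/5 - 64)*(-9) = ((⅕)*11 - 64)*(-9) = (11/5 - 64)*(-9) = -309/5*(-9) = 2781/5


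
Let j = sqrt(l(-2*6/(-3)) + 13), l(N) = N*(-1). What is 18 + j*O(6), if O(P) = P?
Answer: 36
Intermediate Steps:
l(N) = -N
j = 3 (j = sqrt(-(-2*6)/(-3) + 13) = sqrt(-(-12)*(-1)/3 + 13) = sqrt(-1*4 + 13) = sqrt(-4 + 13) = sqrt(9) = 3)
18 + j*O(6) = 18 + 3*6 = 18 + 18 = 36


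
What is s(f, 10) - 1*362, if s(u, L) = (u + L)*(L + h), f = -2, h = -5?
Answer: -322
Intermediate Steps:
s(u, L) = (-5 + L)*(L + u) (s(u, L) = (u + L)*(L - 5) = (L + u)*(-5 + L) = (-5 + L)*(L + u))
s(f, 10) - 1*362 = (10² - 5*10 - 5*(-2) + 10*(-2)) - 1*362 = (100 - 50 + 10 - 20) - 362 = 40 - 362 = -322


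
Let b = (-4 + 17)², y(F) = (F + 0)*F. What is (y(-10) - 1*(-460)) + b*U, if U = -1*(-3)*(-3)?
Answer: -961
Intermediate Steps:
y(F) = F² (y(F) = F*F = F²)
U = -9 (U = 3*(-3) = -9)
b = 169 (b = 13² = 169)
(y(-10) - 1*(-460)) + b*U = ((-10)² - 1*(-460)) + 169*(-9) = (100 + 460) - 1521 = 560 - 1521 = -961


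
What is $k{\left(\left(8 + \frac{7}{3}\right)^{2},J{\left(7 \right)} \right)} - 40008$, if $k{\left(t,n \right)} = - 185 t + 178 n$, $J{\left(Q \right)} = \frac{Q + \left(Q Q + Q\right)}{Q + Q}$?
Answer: $- \frac{530648}{9} \approx -58961.0$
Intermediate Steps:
$J{\left(Q \right)} = \frac{Q^{2} + 2 Q}{2 Q}$ ($J{\left(Q \right)} = \frac{Q + \left(Q^{2} + Q\right)}{2 Q} = \left(Q + \left(Q + Q^{2}\right)\right) \frac{1}{2 Q} = \left(Q^{2} + 2 Q\right) \frac{1}{2 Q} = \frac{Q^{2} + 2 Q}{2 Q}$)
$k{\left(\left(8 + \frac{7}{3}\right)^{2},J{\left(7 \right)} \right)} - 40008 = \left(- 185 \left(8 + \frac{7}{3}\right)^{2} + 178 \left(1 + \frac{1}{2} \cdot 7\right)\right) - 40008 = \left(- 185 \left(8 + 7 \cdot \frac{1}{3}\right)^{2} + 178 \left(1 + \frac{7}{2}\right)\right) - 40008 = \left(- 185 \left(8 + \frac{7}{3}\right)^{2} + 178 \cdot \frac{9}{2}\right) - 40008 = \left(- 185 \left(\frac{31}{3}\right)^{2} + 801\right) - 40008 = \left(\left(-185\right) \frac{961}{9} + 801\right) - 40008 = \left(- \frac{177785}{9} + 801\right) - 40008 = - \frac{170576}{9} - 40008 = - \frac{530648}{9}$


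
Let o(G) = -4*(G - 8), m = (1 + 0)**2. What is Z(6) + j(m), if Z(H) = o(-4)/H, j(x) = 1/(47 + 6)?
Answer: 425/53 ≈ 8.0189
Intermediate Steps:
m = 1 (m = 1**2 = 1)
o(G) = 32 - 4*G (o(G) = -4*(-8 + G) = 32 - 4*G)
j(x) = 1/53
Z(H) = 48/H (Z(H) = (32 - 4*(-4))/H = (32 + 16)/H = 48/H)
Z(6) + j(m) = 48/6 + 1/53 = 48*(1/6) + 1/53 = 8 + 1/53 = 425/53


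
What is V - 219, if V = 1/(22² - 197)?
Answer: -62852/287 ≈ -219.00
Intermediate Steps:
V = 1/287 (V = 1/(484 - 197) = 1/287 ≈ 0.0034843)
V - 219 = 1/287 - 219 = -62852/287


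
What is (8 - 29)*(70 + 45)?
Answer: -2415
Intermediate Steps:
(8 - 29)*(70 + 45) = -21*115 = -2415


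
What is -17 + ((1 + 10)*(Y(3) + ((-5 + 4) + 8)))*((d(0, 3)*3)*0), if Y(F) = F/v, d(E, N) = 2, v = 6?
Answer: -17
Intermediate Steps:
Y(F) = F/6
-17 + ((1 + 10)*(Y(3) + ((-5 + 4) + 8)))*((d(0, 3)*3)*0) = -17 + ((1 + 10)*((⅙)*3 + ((-5 + 4) + 8)))*((2*3)*0) = -17 + (11*(½ + (-1 + 8)))*(6*0) = -17 + (11*(½ + 7))*0 = -17 + (11*(15/2))*0 = -17 + (165/2)*0 = -17 + 0 = -17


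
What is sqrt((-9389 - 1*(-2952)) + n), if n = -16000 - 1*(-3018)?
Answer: I*sqrt(19419) ≈ 139.35*I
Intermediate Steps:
n = -12982 (n = -16000 + 3018 = -12982)
sqrt((-9389 - 1*(-2952)) + n) = sqrt((-9389 - 1*(-2952)) - 12982) = sqrt((-9389 + 2952) - 12982) = sqrt(-6437 - 12982) = sqrt(-19419) = I*sqrt(19419)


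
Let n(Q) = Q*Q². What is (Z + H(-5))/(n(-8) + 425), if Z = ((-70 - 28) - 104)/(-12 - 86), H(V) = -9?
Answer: 340/4263 ≈ 0.079756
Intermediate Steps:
n(Q) = Q³
Z = 101/49 (Z = (-98 - 104)/(-98) = -202*(-1/98) = 101/49 ≈ 2.0612)
(Z + H(-5))/(n(-8) + 425) = (101/49 - 9)/((-8)³ + 425) = -340/49/(-512 + 425) = -340/49/(-87) = -1/87*(-340/49) = 340/4263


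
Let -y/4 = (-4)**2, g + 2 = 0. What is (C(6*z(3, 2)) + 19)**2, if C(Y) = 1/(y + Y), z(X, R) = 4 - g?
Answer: 281961/784 ≈ 359.64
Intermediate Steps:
g = -2 (g = -2 + 0 = -2)
z(X, R) = 6 (z(X, R) = 4 - 1*(-2) = 4 + 2 = 6)
y = -64 (y = -4*(-4)**2 = -4*16 = -64)
C(Y) = 1/(-64 + Y)
(C(6*z(3, 2)) + 19)**2 = (1/(-64 + 6*6) + 19)**2 = (1/(-64 + 36) + 19)**2 = (1/(-28) + 19)**2 = (-1/28 + 19)**2 = (531/28)**2 = 281961/784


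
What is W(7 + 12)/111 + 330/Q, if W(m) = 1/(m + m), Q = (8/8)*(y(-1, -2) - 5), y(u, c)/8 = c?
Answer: -463973/29526 ≈ -15.714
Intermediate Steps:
y(u, c) = 8*c
Q = -21 (Q = (8/8)*(8*(-2) - 5) = (8*(⅛))*(-16 - 5) = 1*(-21) = -21)
W(m) = 1/(2*m)
W(7 + 12)/111 + 330/Q = (1/(2*(7 + 12)))/111 + 330/(-21) = ((½)/19)*(1/111) + 330*(-1/21) = ((½)*(1/19))*(1/111) - 110/7 = (1/38)*(1/111) - 110/7 = 1/4218 - 110/7 = -463973/29526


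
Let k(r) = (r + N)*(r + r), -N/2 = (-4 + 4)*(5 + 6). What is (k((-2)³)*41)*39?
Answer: 204672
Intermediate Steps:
N = 0 (N = -2*(-4 + 4)*(5 + 6) = -0*11 = -2*0 = 0)
k(r) = 2*r² (k(r) = (r + 0)*(r + r) = r*(2*r) = 2*r²)
(k((-2)³)*41)*39 = ((2*((-2)³)²)*41)*39 = ((2*(-8)²)*41)*39 = ((2*64)*41)*39 = (128*41)*39 = 5248*39 = 204672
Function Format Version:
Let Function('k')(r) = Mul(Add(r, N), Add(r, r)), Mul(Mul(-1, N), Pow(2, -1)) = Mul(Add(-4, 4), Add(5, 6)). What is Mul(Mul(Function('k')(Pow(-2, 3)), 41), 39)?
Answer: 204672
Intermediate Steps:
N = 0 (N = Mul(-2, Mul(Add(-4, 4), Add(5, 6))) = Mul(-2, Mul(0, 11)) = Mul(-2, 0) = 0)
Function('k')(r) = Mul(2, Pow(r, 2)) (Function('k')(r) = Mul(Add(r, 0), Add(r, r)) = Mul(r, Mul(2, r)) = Mul(2, Pow(r, 2)))
Mul(Mul(Function('k')(Pow(-2, 3)), 41), 39) = Mul(Mul(Mul(2, Pow(Pow(-2, 3), 2)), 41), 39) = Mul(Mul(Mul(2, Pow(-8, 2)), 41), 39) = Mul(Mul(Mul(2, 64), 41), 39) = Mul(Mul(128, 41), 39) = Mul(5248, 39) = 204672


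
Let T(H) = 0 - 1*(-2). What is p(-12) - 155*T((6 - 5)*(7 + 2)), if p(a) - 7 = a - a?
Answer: -303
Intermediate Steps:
T(H) = 2 (T(H) = 0 + 2 = 2)
p(a) = 7 (p(a) = 7 + (a - a) = 7 + 0 = 7)
p(-12) - 155*T((6 - 5)*(7 + 2)) = 7 - 155*2 = 7 - 310 = -303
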